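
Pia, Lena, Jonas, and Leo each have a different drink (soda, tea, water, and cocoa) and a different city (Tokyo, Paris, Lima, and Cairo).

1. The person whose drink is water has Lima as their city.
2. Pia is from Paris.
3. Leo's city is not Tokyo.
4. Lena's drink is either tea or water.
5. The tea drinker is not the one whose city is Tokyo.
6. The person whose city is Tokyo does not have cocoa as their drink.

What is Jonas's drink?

soda

With clues 1–5, tea and water are impossible for Jonas's drink.
With clues 1–6, cocoa is impossible for Jonas's drink.
That leaves soda.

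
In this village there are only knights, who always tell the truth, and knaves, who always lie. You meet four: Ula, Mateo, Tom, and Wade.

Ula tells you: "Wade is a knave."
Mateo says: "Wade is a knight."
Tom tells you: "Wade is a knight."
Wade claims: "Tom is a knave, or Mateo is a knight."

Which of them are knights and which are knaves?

Ula: knave, Mateo: knight, Tom: knight, Wade: knight

Consider Ula. Suppose Ula is a knight.
Then no assignment of the remaining roles makes every statement match its speaker's type — contradiction.
So Ula is a knave.
Consider Mateo. Suppose Mateo is a knave.
Then no assignment of the remaining roles makes every statement match its speaker's type — contradiction.
So Mateo is a knight.
With that fixed, Wade's statement is true, so Wade is a knight.
With that fixed, Tom's statement is true, so Tom is a knight.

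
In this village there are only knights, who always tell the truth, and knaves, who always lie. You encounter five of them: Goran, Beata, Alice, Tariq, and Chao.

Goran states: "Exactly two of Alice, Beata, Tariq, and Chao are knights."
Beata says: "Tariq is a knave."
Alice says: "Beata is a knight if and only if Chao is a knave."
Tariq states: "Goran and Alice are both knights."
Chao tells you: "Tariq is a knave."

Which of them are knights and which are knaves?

Goran: knight, Beata: knight, Alice: knave, Tariq: knave, Chao: knight

Consider Goran. Suppose Goran is a knave.
Then no assignment of the remaining roles makes every statement match its speaker's type — contradiction.
So Goran is a knight.
Consider Beata. Suppose Beata is a knave.
Then no assignment of the remaining roles makes every statement match its speaker's type — contradiction.
So Beata is a knight.
Consider Alice. Suppose Alice is a knight.
Then no assignment of the remaining roles makes every statement match its speaker's type — contradiction.
So Alice is a knave.
With that fixed, Tariq's statement is false, so Tariq is a knave.
With that fixed, Chao's statement is true, so Chao is a knight.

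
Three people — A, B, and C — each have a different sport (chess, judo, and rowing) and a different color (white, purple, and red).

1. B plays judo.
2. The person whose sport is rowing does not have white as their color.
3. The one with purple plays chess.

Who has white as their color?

With clues 1–3, A and C are impossible for the one with color white.
That leaves B.

B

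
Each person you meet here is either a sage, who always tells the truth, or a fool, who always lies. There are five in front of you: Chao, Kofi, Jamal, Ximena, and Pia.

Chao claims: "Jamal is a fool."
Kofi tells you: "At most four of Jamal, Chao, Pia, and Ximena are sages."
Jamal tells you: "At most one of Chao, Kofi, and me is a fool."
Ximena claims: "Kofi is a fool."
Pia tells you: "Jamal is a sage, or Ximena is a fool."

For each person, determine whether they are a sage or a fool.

Regardless of anyone's role, Kofi's statement is true, so Kofi is a sage.
With that fixed, Ximena's statement is false, so Ximena is a fool.
With that fixed, Pia's statement is true, so Pia is a sage.
Consider Chao. Suppose Chao is a sage.
Then no assignment of the remaining roles makes every statement match its speaker's type — contradiction.
So Chao is a fool.
Consider Jamal. Suppose Jamal is a fool.
Then Chao's statement comes out true, contradicting Chao being a fool.
So Jamal is a sage.

Chao: fool, Kofi: sage, Jamal: sage, Ximena: fool, Pia: sage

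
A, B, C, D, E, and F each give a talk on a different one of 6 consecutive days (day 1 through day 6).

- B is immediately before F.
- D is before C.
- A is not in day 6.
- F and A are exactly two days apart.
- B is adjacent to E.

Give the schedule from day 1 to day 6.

E, B, F, D, A, C

From clue 1: B is in {1,2,3,4,5}.
From clues 1–3: A is in {1,2,3,4,5}.
From clues 1–5: E → day 1, B → day 2, F → day 3, D → day 4, A → day 5, C → day 6.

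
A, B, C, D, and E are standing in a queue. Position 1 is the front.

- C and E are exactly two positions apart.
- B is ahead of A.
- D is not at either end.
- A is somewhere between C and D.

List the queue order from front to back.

From clues 1–2: A is in {2,3,4,5}.
From clues 1–3: A is in {2,4,5}.
From clues 1–4: B → position 1, D → position 2, E → position 3, A → position 4, C → position 5.

B, D, E, A, C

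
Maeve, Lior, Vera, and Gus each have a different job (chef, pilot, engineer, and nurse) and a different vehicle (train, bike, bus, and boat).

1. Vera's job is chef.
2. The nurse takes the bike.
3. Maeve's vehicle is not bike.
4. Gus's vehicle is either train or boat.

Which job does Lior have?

Clue 1 rules out chef for Lior's job.
With clues 1–4, engineer and pilot are impossible for Lior's job.
That leaves nurse.

nurse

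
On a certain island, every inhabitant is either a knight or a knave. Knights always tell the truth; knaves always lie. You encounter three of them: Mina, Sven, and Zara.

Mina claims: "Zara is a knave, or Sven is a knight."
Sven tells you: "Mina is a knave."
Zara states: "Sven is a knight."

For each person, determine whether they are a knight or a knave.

Consider Mina. Suppose Mina is a knave.
Then no assignment of the remaining roles makes every statement match its speaker's type — contradiction.
So Mina is a knight.
With that fixed, Sven's statement is false, so Sven is a knave.
With that fixed, Zara's statement is false, so Zara is a knave.

Mina: knight, Sven: knave, Zara: knave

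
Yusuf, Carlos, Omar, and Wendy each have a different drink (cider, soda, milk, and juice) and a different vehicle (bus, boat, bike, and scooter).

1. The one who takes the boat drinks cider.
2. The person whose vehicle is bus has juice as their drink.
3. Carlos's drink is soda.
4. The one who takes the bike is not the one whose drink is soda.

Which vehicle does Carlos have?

scooter

With clues 1–3, boat and bus are impossible for Carlos's vehicle.
With clues 1–4, bike is impossible for Carlos's vehicle.
That leaves scooter.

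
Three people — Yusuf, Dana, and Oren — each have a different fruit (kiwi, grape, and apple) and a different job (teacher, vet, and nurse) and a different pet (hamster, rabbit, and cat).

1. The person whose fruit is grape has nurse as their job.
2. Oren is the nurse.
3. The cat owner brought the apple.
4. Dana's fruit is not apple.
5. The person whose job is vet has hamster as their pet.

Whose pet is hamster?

Dana

With clues 1–4, Yusuf is impossible for the one with pet hamster.
With clues 1–5, Oren is impossible for the one with pet hamster.
That leaves Dana.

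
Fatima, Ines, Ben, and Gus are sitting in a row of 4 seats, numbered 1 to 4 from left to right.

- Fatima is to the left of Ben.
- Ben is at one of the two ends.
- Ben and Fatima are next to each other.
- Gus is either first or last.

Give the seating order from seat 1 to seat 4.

From clue 1: Fatima is in {1,2,3}.
From clues 1–2: Ben → seat 4.
From clues 1–3: Fatima → seat 3.
From clues 1–4: Gus → seat 1, Ines → seat 2.

Gus, Ines, Fatima, Ben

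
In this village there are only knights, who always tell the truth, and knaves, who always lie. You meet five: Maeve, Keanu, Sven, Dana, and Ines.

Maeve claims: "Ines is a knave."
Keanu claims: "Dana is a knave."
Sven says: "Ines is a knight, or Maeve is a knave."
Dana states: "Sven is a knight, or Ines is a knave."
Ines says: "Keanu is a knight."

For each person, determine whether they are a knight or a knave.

Consider Maeve. Suppose Maeve is a knave.
Then no assignment of the remaining roles makes every statement match its speaker's type — contradiction.
So Maeve is a knight.
Consider Keanu. Suppose Keanu is a knight.
Then no assignment of the remaining roles makes every statement match its speaker's type — contradiction.
So Keanu is a knave.
With that fixed, Ines's statement is false, so Ines is a knave.
With that fixed, Sven's statement is false, so Sven is a knave.
With that fixed, Dana's statement is true, so Dana is a knight.

Maeve: knight, Keanu: knave, Sven: knave, Dana: knight, Ines: knave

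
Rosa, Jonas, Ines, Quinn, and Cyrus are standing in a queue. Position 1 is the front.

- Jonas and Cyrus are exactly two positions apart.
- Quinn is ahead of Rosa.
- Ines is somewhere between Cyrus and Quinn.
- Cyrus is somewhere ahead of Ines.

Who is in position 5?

With clues 1–2, Quinn is ruled out for position 5.
With clues 1–3, Ines is ruled out for position 5.
With clues 1–4, Cyrus and Jonas are ruled out for position 5.
So position 5 is Rosa.

Rosa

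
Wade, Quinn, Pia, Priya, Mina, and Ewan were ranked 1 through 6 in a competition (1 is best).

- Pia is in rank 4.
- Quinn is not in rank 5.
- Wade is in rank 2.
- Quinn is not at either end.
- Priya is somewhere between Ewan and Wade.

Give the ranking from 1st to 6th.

Mina, Wade, Quinn, Pia, Priya, Ewan

From clue 1: Pia → rank 4.
From clues 1–2: Quinn is in {1,2,3,6}.
From clues 1–3: Wade → rank 2.
From clues 1–4: Quinn → rank 3.
From clues 1–5: Mina → rank 1, Priya → rank 5, Ewan → rank 6.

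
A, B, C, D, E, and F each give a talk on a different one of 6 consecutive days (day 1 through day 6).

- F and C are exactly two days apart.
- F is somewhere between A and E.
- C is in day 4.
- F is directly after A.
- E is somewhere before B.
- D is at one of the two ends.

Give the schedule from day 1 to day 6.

A, F, E, C, B, D

From clues 1–2: F is in {2,3,4,5}.
From clues 1–3: F → day 2, C → day 4.
From clues 1–4: A → day 1.
From clues 1–5: B is in {5,6}.
From clues 1–6: E → day 3, B → day 5, D → day 6.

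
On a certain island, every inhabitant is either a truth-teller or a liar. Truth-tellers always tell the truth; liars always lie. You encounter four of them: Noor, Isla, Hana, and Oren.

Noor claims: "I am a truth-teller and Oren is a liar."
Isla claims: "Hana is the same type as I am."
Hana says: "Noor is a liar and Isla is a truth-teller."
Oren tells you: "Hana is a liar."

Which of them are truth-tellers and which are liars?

Noor: liar, Isla: truth-teller, Hana: truth-teller, Oren: liar

Consider Noor. Suppose Noor is a truth-teller.
Then no assignment of the remaining roles makes every statement match its speaker's type — contradiction.
So Noor is a liar.
Consider Isla. Suppose Isla is a liar.
Then no assignment of the remaining roles makes every statement match its speaker's type — contradiction.
So Isla is a truth-teller.
With that fixed, Hana's statement is true, so Hana is a truth-teller.
With that fixed, Oren's statement is false, so Oren is a liar.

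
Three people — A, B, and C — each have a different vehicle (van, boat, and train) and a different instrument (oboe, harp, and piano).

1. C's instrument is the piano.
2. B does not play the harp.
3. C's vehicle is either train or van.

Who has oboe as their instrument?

B

Clue 1 rules out C for the one with instrument oboe.
With clues 1–2, A is impossible for the one with instrument oboe.
That leaves B.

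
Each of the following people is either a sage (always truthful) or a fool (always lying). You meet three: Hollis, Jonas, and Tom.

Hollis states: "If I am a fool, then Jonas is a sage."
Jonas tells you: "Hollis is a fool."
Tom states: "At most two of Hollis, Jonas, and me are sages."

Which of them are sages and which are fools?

Hollis: sage, Jonas: fool, Tom: sage

Consider Hollis. Suppose Hollis is a fool.
Then no assignment of the remaining roles makes every statement match its speaker's type — contradiction.
So Hollis is a sage.
With that fixed, Jonas's statement is false, so Jonas is a fool.
With that fixed, Tom's statement is true, so Tom is a sage.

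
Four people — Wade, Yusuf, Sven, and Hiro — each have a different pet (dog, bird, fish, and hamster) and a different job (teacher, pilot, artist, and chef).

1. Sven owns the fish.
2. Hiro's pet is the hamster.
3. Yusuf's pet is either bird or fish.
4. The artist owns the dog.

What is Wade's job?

artist

With clues 1–4, chef, pilot, and teacher are impossible for Wade's job.
That leaves artist.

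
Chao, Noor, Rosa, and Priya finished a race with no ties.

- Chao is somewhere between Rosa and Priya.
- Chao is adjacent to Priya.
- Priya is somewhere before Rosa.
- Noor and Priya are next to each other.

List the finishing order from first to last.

From clue 1: Chao is in {2,3}.
From clues 1–4: Noor → place 1, Priya → place 2, Chao → place 3, Rosa → place 4.

Noor, Priya, Chao, Rosa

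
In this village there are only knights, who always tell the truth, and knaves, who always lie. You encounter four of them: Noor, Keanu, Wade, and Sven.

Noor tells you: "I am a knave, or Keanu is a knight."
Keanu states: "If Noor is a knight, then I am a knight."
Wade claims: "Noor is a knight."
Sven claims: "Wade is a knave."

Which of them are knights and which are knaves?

Consider Noor. Suppose Noor is a knave.
Then Noor's own statement would have to be false, but it can't be — contradiction.
So Noor is a knight.
With that fixed, Wade's statement is true, so Wade is a knight.
With that fixed, Sven's statement is false, so Sven is a knave.
Consider Keanu. Suppose Keanu is a knave.
Then Noor's statement comes out false, contradicting Noor being a knight.
So Keanu is a knight.

Noor: knight, Keanu: knight, Wade: knight, Sven: knave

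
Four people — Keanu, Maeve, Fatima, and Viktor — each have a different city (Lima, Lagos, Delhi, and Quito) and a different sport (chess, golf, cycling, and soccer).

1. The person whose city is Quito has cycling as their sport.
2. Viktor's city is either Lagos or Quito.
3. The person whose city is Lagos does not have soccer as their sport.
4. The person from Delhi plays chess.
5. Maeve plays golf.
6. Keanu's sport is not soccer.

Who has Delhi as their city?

With clues 1–2, Viktor is impossible for the one with city Delhi.
With clues 1–5, Maeve is impossible for the one with city Delhi.
With clues 1–6, Fatima is impossible for the one with city Delhi.
That leaves Keanu.

Keanu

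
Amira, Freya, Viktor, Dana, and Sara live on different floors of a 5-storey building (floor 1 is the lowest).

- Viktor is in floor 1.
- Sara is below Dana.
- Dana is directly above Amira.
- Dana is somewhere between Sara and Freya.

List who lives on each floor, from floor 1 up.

From clue 1: Viktor → floor 1.
From clues 1–2: Dana is in {3,4,5}.
From clues 1–3: Amira is in {3,4}.
From clues 1–4: Sara → floor 2, Amira → floor 3, Dana → floor 4, Freya → floor 5.

Viktor, Sara, Amira, Dana, Freya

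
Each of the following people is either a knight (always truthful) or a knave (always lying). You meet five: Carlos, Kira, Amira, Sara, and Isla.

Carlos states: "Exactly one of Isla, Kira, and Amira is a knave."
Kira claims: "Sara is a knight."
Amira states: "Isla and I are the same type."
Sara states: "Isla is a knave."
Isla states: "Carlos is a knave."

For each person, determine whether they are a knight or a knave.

Carlos: knave, Kira: knave, Amira: knave, Sara: knave, Isla: knight

Consider Carlos. Suppose Carlos is a knight.
Then no assignment of the remaining roles makes every statement match its speaker's type — contradiction.
So Carlos is a knave.
With that fixed, Isla's statement is true, so Isla is a knight.
With that fixed, Sara's statement is false, so Sara is a knave.
With that fixed, Kira's statement is false, so Kira is a knave.
Consider Amira. Suppose Amira is a knight.
Then Carlos's statement comes out true, contradicting Carlos being a knave.
So Amira is a knave.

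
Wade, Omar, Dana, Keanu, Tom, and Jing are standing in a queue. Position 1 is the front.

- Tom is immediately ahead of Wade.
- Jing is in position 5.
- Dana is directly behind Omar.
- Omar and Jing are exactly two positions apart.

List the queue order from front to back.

From clue 1: Wade is in {2,3,4,5,6}.
From clues 1–2: Jing → position 5.
From clues 1–3: Keanu → position 6.
From clues 1–4: Tom → position 1, Wade → position 2, Omar → position 3, Dana → position 4.

Tom, Wade, Omar, Dana, Jing, Keanu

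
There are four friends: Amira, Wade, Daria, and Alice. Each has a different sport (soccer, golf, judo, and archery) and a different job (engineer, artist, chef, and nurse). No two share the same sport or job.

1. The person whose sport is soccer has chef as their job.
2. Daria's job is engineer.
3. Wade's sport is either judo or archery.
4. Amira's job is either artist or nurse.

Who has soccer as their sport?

Alice

With clues 1–2, Daria is impossible for the one with sport soccer.
With clues 1–3, Wade is impossible for the one with sport soccer.
With clues 1–4, Amira is impossible for the one with sport soccer.
That leaves Alice.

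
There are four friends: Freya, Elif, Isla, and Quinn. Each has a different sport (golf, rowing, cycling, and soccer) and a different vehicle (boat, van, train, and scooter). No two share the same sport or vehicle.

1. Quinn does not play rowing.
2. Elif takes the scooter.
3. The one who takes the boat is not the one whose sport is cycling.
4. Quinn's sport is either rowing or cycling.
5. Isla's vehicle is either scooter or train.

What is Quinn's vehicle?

With clues 1–2, scooter is impossible for Quinn's vehicle.
With clues 1–4, boat is impossible for Quinn's vehicle.
With clues 1–5, train is impossible for Quinn's vehicle.
That leaves van.

van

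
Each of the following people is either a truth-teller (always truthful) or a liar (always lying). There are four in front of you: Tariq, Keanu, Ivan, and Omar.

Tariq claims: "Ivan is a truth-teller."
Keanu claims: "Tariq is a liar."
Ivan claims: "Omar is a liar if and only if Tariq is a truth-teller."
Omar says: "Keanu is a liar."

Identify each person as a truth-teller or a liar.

Tariq: liar, Keanu: truth-teller, Ivan: liar, Omar: liar

Consider Tariq. Suppose Tariq is a truth-teller.
Then no assignment of the remaining roles makes every statement match its speaker's type — contradiction.
So Tariq is a liar.
With that fixed, Keanu's statement is true, so Keanu is a truth-teller.
With that fixed, Omar's statement is false, so Omar is a liar.
With that fixed, Ivan's statement is false, so Ivan is a liar.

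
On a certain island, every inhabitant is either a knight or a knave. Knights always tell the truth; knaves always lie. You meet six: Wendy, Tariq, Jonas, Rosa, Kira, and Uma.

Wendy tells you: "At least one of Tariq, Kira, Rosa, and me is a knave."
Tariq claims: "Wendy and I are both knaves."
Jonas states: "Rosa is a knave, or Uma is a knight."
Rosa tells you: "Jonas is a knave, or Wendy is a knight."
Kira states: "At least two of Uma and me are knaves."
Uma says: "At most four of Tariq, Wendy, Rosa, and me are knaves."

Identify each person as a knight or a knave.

Wendy: knight, Tariq: knave, Jonas: knight, Rosa: knight, Kira: knave, Uma: knight

Regardless of anyone's role, Uma's statement is true, so Uma is a knight.
With that fixed, Jonas's statement is true, so Jonas is a knight.
With that fixed, Kira's statement is false, so Kira is a knave.
With that fixed, Wendy's statement is true, so Wendy is a knight.
With that fixed, Tariq's statement is false, so Tariq is a knave.
With that fixed, Rosa's statement is true, so Rosa is a knight.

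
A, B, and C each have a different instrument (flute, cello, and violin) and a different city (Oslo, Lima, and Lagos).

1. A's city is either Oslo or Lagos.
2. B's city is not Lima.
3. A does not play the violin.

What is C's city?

With clues 1–2, Lagos and Oslo are impossible for C's city.
That leaves Lima.

Lima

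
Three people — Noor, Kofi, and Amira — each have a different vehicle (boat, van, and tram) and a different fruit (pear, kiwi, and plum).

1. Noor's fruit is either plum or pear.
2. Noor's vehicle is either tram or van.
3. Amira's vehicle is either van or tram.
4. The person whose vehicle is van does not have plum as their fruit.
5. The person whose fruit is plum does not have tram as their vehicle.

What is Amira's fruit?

With clues 1–5, pear and plum are impossible for Amira's fruit.
That leaves kiwi.

kiwi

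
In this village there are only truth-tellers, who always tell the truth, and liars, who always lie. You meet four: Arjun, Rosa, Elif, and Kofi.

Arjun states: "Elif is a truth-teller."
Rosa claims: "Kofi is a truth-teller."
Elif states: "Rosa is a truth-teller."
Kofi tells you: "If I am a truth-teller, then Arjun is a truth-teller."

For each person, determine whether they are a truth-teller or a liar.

Arjun: truth-teller, Rosa: truth-teller, Elif: truth-teller, Kofi: truth-teller

Consider Arjun. Suppose Arjun is a liar.
Then whichever role Kofi has, Kofi's statement has the wrong truth value — contradiction.
So Arjun is a truth-teller.
With that fixed, Kofi's statement is true, so Kofi is a truth-teller.
With that fixed, Rosa's statement is true, so Rosa is a truth-teller.
With that fixed, Elif's statement is true, so Elif is a truth-teller.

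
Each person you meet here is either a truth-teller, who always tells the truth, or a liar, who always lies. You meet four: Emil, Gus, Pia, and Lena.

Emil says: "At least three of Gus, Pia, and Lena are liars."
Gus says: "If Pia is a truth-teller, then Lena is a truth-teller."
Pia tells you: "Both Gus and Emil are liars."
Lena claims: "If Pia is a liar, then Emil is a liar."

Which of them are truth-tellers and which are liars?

Emil: liar, Gus: truth-teller, Pia: liar, Lena: truth-teller

Consider Emil. Suppose Emil is a truth-teller.
Then no assignment of the remaining roles makes every statement match its speaker's type — contradiction.
So Emil is a liar.
With that fixed, Lena's statement is true, so Lena is a truth-teller.
With that fixed, Gus's statement is true, so Gus is a truth-teller.
With that fixed, Pia's statement is false, so Pia is a liar.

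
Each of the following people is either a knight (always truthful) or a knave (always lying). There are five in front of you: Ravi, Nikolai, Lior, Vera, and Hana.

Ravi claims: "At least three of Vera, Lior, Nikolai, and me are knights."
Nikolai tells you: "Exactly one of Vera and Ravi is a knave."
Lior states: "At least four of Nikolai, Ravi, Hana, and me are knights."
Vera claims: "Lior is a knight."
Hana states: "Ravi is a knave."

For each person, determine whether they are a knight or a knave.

Consider Ravi. Suppose Ravi is a knight.
Then no assignment of the remaining roles makes every statement match its speaker's type — contradiction.
So Ravi is a knave.
With that fixed, Lior's statement is false, so Lior is a knave.
With that fixed, Vera's statement is false, so Vera is a knave.
With that fixed, Hana's statement is true, so Hana is a knight.
With that fixed, Nikolai's statement is false, so Nikolai is a knave.

Ravi: knave, Nikolai: knave, Lior: knave, Vera: knave, Hana: knight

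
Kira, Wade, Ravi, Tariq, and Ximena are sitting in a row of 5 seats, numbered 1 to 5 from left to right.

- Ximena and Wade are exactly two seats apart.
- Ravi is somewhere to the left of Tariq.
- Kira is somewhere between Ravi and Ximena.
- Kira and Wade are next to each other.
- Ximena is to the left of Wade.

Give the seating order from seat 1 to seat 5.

Ximena, Kira, Wade, Ravi, Tariq

From clues 1–2: Ravi is in {1,2,3,4}.
From clues 1–3: Ravi is in {1,4}.
From clues 1–4: Wade is in {2,3}.
From clues 1–5: Ximena → seat 1, Kira → seat 2, Wade → seat 3, Ravi → seat 4, Tariq → seat 5.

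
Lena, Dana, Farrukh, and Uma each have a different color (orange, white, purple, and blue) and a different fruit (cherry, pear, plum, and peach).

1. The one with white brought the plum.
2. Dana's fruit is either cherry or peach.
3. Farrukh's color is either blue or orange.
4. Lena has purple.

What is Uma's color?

With clues 1–4, blue, orange, and purple are impossible for Uma's color.
That leaves white.

white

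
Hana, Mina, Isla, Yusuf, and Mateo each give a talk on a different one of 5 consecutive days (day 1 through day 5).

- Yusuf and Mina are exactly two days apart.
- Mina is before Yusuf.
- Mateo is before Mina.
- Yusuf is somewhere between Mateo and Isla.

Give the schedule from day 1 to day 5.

Mateo, Mina, Hana, Yusuf, Isla

From clues 1–2: Mina is in {1,2,3}.
From clues 1–3: Mina is in {2,3}.
From clues 1–4: Mateo → day 1, Mina → day 2, Hana → day 3, Yusuf → day 4, Isla → day 5.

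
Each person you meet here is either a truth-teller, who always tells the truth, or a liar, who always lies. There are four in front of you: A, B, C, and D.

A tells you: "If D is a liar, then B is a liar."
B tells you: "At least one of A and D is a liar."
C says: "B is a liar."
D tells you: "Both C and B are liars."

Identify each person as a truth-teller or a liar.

A: liar, B: truth-teller, C: liar, D: liar

Consider A. Suppose A is a truth-teller.
Then no assignment of the remaining roles makes every statement match its speaker's type — contradiction.
So A is a liar.
With that fixed, B's statement is true, so B is a truth-teller.
With that fixed, C's statement is false, so C is a liar.
With that fixed, D's statement is false, so D is a liar.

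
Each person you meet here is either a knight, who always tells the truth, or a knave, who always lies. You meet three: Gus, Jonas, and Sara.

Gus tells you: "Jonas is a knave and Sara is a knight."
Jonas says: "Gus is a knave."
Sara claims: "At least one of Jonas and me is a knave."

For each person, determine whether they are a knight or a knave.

Gus: knight, Jonas: knave, Sara: knight

Consider Gus. Suppose Gus is a knave.
Then no assignment of the remaining roles makes every statement match its speaker's type — contradiction.
So Gus is a knight.
With that fixed, Jonas's statement is false, so Jonas is a knave.
With that fixed, Sara's statement is true, so Sara is a knight.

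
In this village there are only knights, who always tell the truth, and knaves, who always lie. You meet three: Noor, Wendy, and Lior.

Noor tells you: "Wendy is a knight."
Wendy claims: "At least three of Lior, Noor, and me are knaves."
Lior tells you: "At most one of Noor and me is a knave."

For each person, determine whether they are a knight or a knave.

Noor: knave, Wendy: knave, Lior: knight

Consider Noor. Suppose Noor is a knight.
Then no assignment of the remaining roles makes every statement match its speaker's type — contradiction.
So Noor is a knave.
Consider Wendy. Suppose Wendy is a knight.
Then Noor's statement comes out true, contradicting Noor being a knave.
So Wendy is a knave.
Consider Lior. Suppose Lior is a knave.
Then Wendy's statement comes out true, contradicting Wendy being a knave.
So Lior is a knight.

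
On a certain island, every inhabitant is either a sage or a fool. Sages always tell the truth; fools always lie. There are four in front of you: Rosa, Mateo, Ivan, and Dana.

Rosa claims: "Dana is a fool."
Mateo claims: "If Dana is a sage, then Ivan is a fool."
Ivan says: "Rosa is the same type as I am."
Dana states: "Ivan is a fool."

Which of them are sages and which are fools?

Consider Rosa. Suppose Rosa is a fool.
Then whichever role Ivan has, Ivan's statement has the wrong truth value — contradiction.
So Rosa is a sage.
Consider Mateo. Suppose Mateo is a fool.
Then no assignment of the remaining roles makes every statement match its speaker's type — contradiction.
So Mateo is a sage.
Consider Ivan. Suppose Ivan is a fool.
Then no assignment of the remaining roles makes every statement match its speaker's type — contradiction.
So Ivan is a sage.
With that fixed, Dana's statement is false, so Dana is a fool.

Rosa: sage, Mateo: sage, Ivan: sage, Dana: fool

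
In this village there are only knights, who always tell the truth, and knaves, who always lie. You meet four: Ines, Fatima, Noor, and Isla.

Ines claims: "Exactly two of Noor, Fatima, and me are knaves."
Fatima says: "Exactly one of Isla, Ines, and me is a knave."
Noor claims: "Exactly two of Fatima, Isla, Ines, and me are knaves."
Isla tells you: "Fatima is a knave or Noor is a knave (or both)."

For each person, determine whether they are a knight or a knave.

Consider Ines. Suppose Ines is a knight.
Then no assignment of the remaining roles makes every statement match its speaker's type — contradiction.
So Ines is a knave.
Consider Fatima. Suppose Fatima is a knight.
Then no assignment of the remaining roles makes every statement match its speaker's type — contradiction.
So Fatima is a knave.
With that fixed, Isla's statement is true, so Isla is a knight.
Consider Noor. Suppose Noor is a knight.
Then Ines's statement comes out true, contradicting Ines being a knave.
So Noor is a knave.

Ines: knave, Fatima: knave, Noor: knave, Isla: knight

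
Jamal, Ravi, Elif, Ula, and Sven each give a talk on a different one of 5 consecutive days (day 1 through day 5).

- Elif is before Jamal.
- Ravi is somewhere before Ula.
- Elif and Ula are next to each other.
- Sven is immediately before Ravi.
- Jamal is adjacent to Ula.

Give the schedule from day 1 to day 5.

From clue 1: Jamal is in {2,3,4,5}.
From clues 1–3: Jamal is in {4,5}.
From clues 1–4: Sven → day 1, Ravi → day 2, Jamal → day 5.
From clues 1–5: Elif → day 3, Ula → day 4.

Sven, Ravi, Elif, Ula, Jamal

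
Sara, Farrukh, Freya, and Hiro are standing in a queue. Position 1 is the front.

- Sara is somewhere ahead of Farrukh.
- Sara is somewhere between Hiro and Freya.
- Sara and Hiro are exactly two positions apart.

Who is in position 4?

Hiro

With clue 1, Sara is ruled out for position 4.
With clues 1–3, Farrukh and Freya are ruled out for position 4.
So position 4 is Hiro.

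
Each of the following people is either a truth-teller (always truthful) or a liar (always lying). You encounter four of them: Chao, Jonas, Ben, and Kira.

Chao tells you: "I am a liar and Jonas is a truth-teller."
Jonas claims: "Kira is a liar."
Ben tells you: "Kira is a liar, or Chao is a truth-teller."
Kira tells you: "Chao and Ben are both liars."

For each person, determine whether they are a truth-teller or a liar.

Consider Chao. Suppose Chao is a truth-teller.
Then Chao's own statement would have to be true, but it can't be — contradiction.
So Chao is a liar.
Consider Jonas. Suppose Jonas is a truth-teller.
Then Chao's statement comes out true, contradicting Chao being a liar.
So Jonas is a liar.
Consider Ben. Suppose Ben is a truth-teller.
Then no assignment of the remaining roles makes every statement match its speaker's type — contradiction.
So Ben is a liar.
With that fixed, Kira's statement is true, so Kira is a truth-teller.

Chao: liar, Jonas: liar, Ben: liar, Kira: truth-teller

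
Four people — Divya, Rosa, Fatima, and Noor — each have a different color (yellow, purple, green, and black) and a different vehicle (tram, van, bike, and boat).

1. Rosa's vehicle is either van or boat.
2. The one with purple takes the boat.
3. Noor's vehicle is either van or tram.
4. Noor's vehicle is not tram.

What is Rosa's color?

purple

With clues 1–4, black, green, and yellow are impossible for Rosa's color.
That leaves purple.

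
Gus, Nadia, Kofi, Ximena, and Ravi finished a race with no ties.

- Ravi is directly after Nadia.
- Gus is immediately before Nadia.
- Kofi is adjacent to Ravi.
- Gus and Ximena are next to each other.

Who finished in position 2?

Gus

With clues 1–2, Ravi is ruled out for place 2.
With clues 1–3, Kofi and Ximena are ruled out for place 2.
With clues 1–4, Nadia is ruled out for place 2.
So place 2 is Gus.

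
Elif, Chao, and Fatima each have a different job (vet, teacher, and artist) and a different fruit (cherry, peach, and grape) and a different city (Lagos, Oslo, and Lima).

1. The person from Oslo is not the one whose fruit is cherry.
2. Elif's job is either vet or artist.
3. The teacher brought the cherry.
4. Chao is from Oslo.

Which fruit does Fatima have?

cherry

With clues 1–4, grape and peach are impossible for Fatima's fruit.
That leaves cherry.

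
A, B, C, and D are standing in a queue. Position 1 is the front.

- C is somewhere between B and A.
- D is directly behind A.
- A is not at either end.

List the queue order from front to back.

B, C, A, D

From clue 1: C is in {2,3}.
From clues 1–2: A is in {1,3}.
From clues 1–3: B → position 1, C → position 2, A → position 3, D → position 4.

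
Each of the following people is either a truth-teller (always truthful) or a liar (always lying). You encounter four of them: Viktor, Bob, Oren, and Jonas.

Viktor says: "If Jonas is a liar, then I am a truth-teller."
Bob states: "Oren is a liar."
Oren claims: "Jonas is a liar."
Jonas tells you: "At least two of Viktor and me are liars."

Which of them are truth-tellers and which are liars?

Viktor: truth-teller, Bob: liar, Oren: truth-teller, Jonas: liar

Consider Viktor. Suppose Viktor is a liar.
Then whichever role Jonas has, Jonas's statement has the wrong truth value — contradiction.
So Viktor is a truth-teller.
With that fixed, Jonas's statement is false, so Jonas is a liar.
With that fixed, Oren's statement is true, so Oren is a truth-teller.
With that fixed, Bob's statement is false, so Bob is a liar.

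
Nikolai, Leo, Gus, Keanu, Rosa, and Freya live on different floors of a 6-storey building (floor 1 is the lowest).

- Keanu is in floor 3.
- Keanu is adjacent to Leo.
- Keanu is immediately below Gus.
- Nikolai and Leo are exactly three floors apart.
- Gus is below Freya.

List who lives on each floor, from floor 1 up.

Rosa, Leo, Keanu, Gus, Nikolai, Freya

From clue 1: Keanu → floor 3.
From clues 1–2: Leo is in {2,4}.
From clues 1–3: Leo → floor 2, Gus → floor 4.
From clues 1–4: Nikolai → floor 5.
From clues 1–5: Rosa → floor 1, Freya → floor 6.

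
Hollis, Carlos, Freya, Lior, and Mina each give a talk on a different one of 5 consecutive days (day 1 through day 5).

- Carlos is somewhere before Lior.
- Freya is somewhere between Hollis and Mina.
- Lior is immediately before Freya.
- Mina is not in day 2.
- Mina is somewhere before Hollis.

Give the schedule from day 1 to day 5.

Mina, Carlos, Lior, Freya, Hollis

From clue 1: Carlos is in {1,2,3,4}.
From clues 1–2: Freya is in {2,3,4}.
From clues 1–3: Lior → day 3, Freya → day 4.
From clues 1–4: Carlos is in {1,2}.
From clues 1–5: Mina → day 1, Carlos → day 2, Hollis → day 5.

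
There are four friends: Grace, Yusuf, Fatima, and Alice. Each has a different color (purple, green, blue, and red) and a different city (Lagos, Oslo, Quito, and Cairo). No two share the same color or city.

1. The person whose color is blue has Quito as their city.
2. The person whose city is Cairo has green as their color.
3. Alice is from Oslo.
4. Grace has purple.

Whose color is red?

With clues 1–4, Fatima, Grace, and Yusuf are impossible for the one with color red.
That leaves Alice.

Alice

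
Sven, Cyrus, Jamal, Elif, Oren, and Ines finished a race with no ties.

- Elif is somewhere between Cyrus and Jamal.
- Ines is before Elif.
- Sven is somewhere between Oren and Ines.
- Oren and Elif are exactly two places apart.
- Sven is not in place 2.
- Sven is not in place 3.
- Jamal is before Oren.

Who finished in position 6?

Cyrus

With clue 1, Elif is ruled out for place 6.
With clues 1–2, Ines is ruled out for place 6.
With clues 1–3, Sven is ruled out for place 6.
With clues 1–6, Oren is ruled out for place 6.
With clues 1–7, Jamal is ruled out for place 6.
So place 6 is Cyrus.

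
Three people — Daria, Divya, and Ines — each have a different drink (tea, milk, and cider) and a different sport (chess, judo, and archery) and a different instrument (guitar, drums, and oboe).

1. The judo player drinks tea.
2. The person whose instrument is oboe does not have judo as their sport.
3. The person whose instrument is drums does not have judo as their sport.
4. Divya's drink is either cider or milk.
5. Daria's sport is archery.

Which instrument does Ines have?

guitar

With clues 1–5, drums and oboe are impossible for Ines's instrument.
That leaves guitar.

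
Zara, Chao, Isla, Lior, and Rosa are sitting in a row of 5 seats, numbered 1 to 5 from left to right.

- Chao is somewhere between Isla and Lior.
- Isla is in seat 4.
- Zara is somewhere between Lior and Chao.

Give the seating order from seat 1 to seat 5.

Lior, Zara, Chao, Isla, Rosa

From clue 1: Chao is in {2,3,4}.
From clues 1–2: Isla → seat 4.
From clues 1–3: Lior → seat 1, Zara → seat 2, Chao → seat 3, Rosa → seat 5.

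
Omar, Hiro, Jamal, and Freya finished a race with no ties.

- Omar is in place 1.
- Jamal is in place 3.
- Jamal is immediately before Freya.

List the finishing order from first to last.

Omar, Hiro, Jamal, Freya

From clue 1: Omar → place 1.
From clues 1–2: Jamal → place 3.
From clues 1–3: Hiro → place 2, Freya → place 4.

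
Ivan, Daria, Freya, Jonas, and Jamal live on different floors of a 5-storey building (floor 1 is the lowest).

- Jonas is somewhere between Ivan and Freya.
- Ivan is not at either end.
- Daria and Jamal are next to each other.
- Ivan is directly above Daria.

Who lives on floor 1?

Jamal

With clue 1, Jonas is ruled out for floor 1.
With clues 1–2, Ivan is ruled out for floor 1.
With clues 1–4, Daria and Freya are ruled out for floor 1.
So floor 1 is Jamal.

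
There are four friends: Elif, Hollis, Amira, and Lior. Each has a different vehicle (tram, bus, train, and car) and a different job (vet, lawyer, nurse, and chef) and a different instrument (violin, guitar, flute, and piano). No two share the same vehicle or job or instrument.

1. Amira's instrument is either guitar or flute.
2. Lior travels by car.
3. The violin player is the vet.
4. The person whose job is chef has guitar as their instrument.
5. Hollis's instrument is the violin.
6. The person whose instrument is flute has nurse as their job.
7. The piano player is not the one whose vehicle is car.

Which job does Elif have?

With clues 1–5, vet is impossible for Elif's job.
With clues 1–7, chef and nurse are impossible for Elif's job.
That leaves lawyer.

lawyer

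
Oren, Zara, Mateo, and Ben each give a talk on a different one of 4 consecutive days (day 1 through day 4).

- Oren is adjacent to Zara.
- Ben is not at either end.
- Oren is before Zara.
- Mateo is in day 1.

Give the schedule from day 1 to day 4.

Mateo, Ben, Oren, Zara

From clues 1–2: Mateo is in {1,4}.
From clues 1–3: Oren is in {1,3}.
From clues 1–4: Mateo → day 1, Ben → day 2, Oren → day 3, Zara → day 4.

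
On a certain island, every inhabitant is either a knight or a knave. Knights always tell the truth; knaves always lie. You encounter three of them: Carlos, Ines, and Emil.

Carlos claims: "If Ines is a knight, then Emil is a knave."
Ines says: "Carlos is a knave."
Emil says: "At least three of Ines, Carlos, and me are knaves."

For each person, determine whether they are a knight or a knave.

Carlos: knight, Ines: knave, Emil: knave

Consider Carlos. Suppose Carlos is a knave.
Then no assignment of the remaining roles makes every statement match its speaker's type — contradiction.
So Carlos is a knight.
With that fixed, Ines's statement is false, so Ines is a knave.
With that fixed, Emil's statement is false, so Emil is a knave.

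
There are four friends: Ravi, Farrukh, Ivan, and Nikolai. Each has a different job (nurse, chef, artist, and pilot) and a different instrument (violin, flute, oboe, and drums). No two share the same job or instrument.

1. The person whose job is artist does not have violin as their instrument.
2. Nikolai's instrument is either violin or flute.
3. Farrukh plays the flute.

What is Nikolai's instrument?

violin

With clues 1–2, drums and oboe are impossible for Nikolai's instrument.
With clues 1–3, flute is impossible for Nikolai's instrument.
That leaves violin.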